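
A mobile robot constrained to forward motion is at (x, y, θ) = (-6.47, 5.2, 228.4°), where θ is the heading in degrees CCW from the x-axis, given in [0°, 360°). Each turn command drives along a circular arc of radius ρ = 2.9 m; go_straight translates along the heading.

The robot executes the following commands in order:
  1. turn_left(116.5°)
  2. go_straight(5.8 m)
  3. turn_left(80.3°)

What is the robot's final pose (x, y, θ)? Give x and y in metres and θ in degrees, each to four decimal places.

(3.9309, 0.5473, 65.2000°)

set_pose: (x, y, θ) = (-6.4700, 5.2000, 228.4000°), ρ = 2.9
turn_left(116.5°): centre at ρ to the left, rotate +116.5° → (-5.0568, 0.4747, 344.9000°)
go_straight(5.8): x += 5.8·cos θ, y += 5.8·sin θ → (0.5429, -1.0362, 344.9000°)
turn_left(80.3°): centre at ρ to the left, rotate +80.3° → (3.9309, 0.5473, 425.2000° ≡ 65.2000°)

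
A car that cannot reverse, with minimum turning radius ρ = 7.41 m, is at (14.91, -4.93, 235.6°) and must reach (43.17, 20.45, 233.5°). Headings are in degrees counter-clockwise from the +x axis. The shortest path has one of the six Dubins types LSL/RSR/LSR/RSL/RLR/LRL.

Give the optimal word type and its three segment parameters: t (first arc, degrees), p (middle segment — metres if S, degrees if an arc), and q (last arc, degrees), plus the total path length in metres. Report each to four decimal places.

LSL: t = 166.2365°, p = 37.7189 m, q = 191.6635°, L = 84.0057 m

Let ψ = atan2(Δy, Δx) = atan2(25.38, 28.26) = 41.9267° be the start→goal bearing.
Normalize: d = |goal − start| / ρ = 37.983839/7.41 = 5.126024, α = (θ_start − ψ) mod 360° = 193.6733° = 3.380237 rad, β = (θ_goal − ψ) mod 360° = 191.5733° = 3.343585 rad.
Common terms: sin α = -0.236386, cos α = -0.971659, sin β = -0.200622, cos β = -0.979669, cos(α−β) = 0.999328, d² = 26.276123. Work in radians in the unit-radius frame; every candidate has L = ρ·(t + p + q).
LSL: p² = 2 + d² − 2cos(α−β) + 2d(sin α − sin β) = 25.910813; p = √p² = 5.090266; φ = atan2(cos β − cos α, d + sin α − sin β) = -0.001573 rad; t = (φ − α) mod 2π = 2.901374 rad, q = (β − φ) mod 2π = 3.345159 rad → L = 7.41·(2.901374 + 5.090266 + 3.345159) = 7.41·11.336800 = 84.005687 m
RSR: p² = 2 + d² − 2cos(α−β) + 2d(sin β − sin α) = 26.644120; p = √p² = 5.161794; φ = atan2(cos α − cos β, d − sin α + sin β) = 0.001552 rad; t = (α − φ) mod 2π = 3.378686 rad, q = (φ − β) mod 2π = 2.941152 rad → L = 7.41·(3.378686 + 5.161794 + 2.941152) = 7.41·11.481632 = 85.078889 m
LSR: p² = d² − 2 + 2cos(α−β) + 2d(sin α + sin β) = 21.794554; p = √p² = 4.668464; φ = atan2(−cos α − cos β, d + sin α + sin β) − atan2(−2, p) = 0.799102 rad; t = (φ − α) mod 2π = 3.702050 rad, q = (φ − β) mod 2π = 3.738702 rad → L = 7.41·(3.702050 + 4.668464 + 3.738702) = 7.41·12.109216 = 89.729289 m
RSL: p² = d² − 2 + 2cos(α−β) − 2d(sin α + sin β) = 30.755006; p = √p² = 5.545720; φ = atan2(cos α + cos β, d − sin α − sin β) − atan2(2, p) = -0.683479 rad; t = (α − φ) mod 2π = 4.063716 rad, q = (β − φ) mod 2π = 4.027064 rad → L = 7.41·(4.063716 + 5.545720 + 4.027064) = 7.41·13.636500 = 101.046462 m
RLR: c = (6 − d² + 2cos(α−β) + 2d(sin α − sin β))/8 = -2.330515, |c| > 1 → infeasible
LRL: c = (6 − d² + 2cos(α−β) − 2d(sin α − sin β))/8 = -2.238852, |c| > 1 → infeasible
Shortest: LSL with L = 84.005687 m ≈ 84.0057 m
Convert LSL to answer units (arcs ×180/π): t = 2.901374·180/π = 166.2365°, p = ρ·p = 7.41·5.090266 = 37.7189 m, q = 3.345159·180/π = 191.6635°, L = 84.0057 m.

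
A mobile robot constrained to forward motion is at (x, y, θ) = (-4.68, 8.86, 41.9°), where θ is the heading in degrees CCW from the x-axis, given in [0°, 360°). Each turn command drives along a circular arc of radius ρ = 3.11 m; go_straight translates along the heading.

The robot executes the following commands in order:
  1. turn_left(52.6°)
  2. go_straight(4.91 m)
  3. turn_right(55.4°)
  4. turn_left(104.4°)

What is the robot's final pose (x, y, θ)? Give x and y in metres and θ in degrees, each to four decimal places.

set_pose: (x, y, θ) = (-4.6800, 8.8600, 41.9000°), ρ = 3.11
turn_left(52.6°): centre at ρ to the left, rotate +52.6° → (-3.6565, 11.4188, 94.5000°)
go_straight(4.91): x += 4.91·cos θ, y += 4.91·sin θ → (-4.0418, 16.3137, 94.5000°)
turn_right(55.4°): centre at ρ to the right, rotate −55.4° → (-2.9028, 18.9712, 39.1000°)
turn_left(104.4°): centre at ρ to the left, rotate +104.4° → (-3.0143, 23.8847, 143.5000°)

(-3.0143, 23.8847, 143.5000°)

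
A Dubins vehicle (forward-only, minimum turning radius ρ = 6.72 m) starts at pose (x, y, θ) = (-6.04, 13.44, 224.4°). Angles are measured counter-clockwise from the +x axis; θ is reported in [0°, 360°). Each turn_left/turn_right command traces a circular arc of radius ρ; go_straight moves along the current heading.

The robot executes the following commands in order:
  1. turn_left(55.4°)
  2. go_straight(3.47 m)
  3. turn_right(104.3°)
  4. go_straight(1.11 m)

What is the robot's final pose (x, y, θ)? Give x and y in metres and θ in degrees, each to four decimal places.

(-15.6253, -3.6804, 175.5000°)

set_pose: (x, y, θ) = (-6.0400, 13.4400, 224.4000°), ρ = 6.72
turn_left(55.4°): centre at ρ to the left, rotate +55.4° → (-7.9602, 7.4949, 279.8000°)
go_straight(3.47): x += 3.47·cos θ, y += 3.47·sin θ → (-7.3696, 4.0756, 279.8000°)
turn_right(104.3°): centre at ρ to the right, rotate −104.3° → (-14.5188, -3.7675, 175.5000°)
go_straight(1.11): x += 1.11·cos θ, y += 1.11·sin θ → (-15.6253, -3.6804, 175.5000°)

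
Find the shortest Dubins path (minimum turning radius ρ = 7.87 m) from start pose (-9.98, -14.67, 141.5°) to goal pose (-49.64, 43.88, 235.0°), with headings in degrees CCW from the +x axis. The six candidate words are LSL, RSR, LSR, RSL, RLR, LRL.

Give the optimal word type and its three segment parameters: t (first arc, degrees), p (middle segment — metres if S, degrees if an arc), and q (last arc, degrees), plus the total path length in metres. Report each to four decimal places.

Let ψ = atan2(Δy, Δx) = atan2(58.55, -39.66) = 124.1125° be the start→goal bearing.
Normalize: d = |goal − start| / ρ = 70.717877/7.87 = 8.985753, α = (θ_start − ψ) mod 360° = 17.3875° = 0.303469 rad, β = (θ_goal − ψ) mod 360° = 110.8875° = 1.935352 rad.
Common terms: sin α = 0.298832, cos α = 0.954306, sin β = 0.934282, cos β = -0.356534, cos(α−β) = -0.061049, d² = 80.743759. Work in radians in the unit-radius frame; every candidate has L = ρ·(t + p + q).
LSL: p² = 2 + d² − 2cos(α−β) + 2d(sin α − sin β) = 71.445857; p = √p² = 8.452565; φ = atan2(cos β − cos α, d + sin α − sin β) = -0.155710 rad; t = (φ − α) mod 2π = 5.824006 rad, q = (β − φ) mod 2π = 2.091062 rad → L = 7.87·(5.824006 + 8.452565 + 2.091062) = 7.87·16.367633 = 128.813274 m
RSR: p² = 2 + d² − 2cos(α−β) + 2d(sin β − sin α) = 94.285854; p = √p² = 9.710090; φ = atan2(cos α − cos β, d − sin α + sin β) = 0.135411 rad; t = (α − φ) mod 2π = 0.168058 rad, q = (φ − β) mod 2π = 4.483245 rad → L = 7.87·(0.168058 + 9.710090 + 4.483245) = 7.87·14.361393 = 113.024161 m
LSR: p² = d² − 2 + 2cos(α−β) + 2d(sin α + sin β) = 100.782588; p = √p² = 10.039053; φ = atan2(−cos α − cos β, d + sin α + sin β) − atan2(−2, p) = 0.138217 rad; t = (φ − α) mod 2π = 6.117934 rad, q = (φ − β) mod 2π = 4.486051 rad → L = 7.87·(6.117934 + 10.039053 + 4.486051) = 7.87·20.643038 = 162.460706 m
RSL: p² = d² − 2 + 2cos(α−β) − 2d(sin α + sin β) = 56.460735; p = √p² = 7.514036; φ = atan2(cos α + cos β, d − sin α − sin β) − atan2(2, p) = -0.183184 rad; t = (α − φ) mod 2π = 0.486653 rad, q = (β − φ) mod 2π = 2.118535 rad → L = 7.87·(0.486653 + 7.514036 + 2.118535) = 7.87·10.119224 = 79.638292 m
RLR: c = (6 − d² + 2cos(α−β) + 2d(sin α − sin β))/8 = -10.785732, |c| > 1 → infeasible
LRL: c = (6 − d² + 2cos(α−β) − 2d(sin α − sin β))/8 = -7.930732, |c| > 1 → infeasible
Shortest: RSL with L = 79.638292 m ≈ 79.6383 m
Convert RSL to answer units (arcs ×180/π): t = 0.486653·180/π = 27.8831°, p = ρ·p = 7.87·7.514036 = 59.1355 m, q = 2.118535·180/π = 121.3831°, L = 79.6383 m.

RSL: t = 27.8831°, p = 59.1355 m, q = 121.3831°, L = 79.6383 m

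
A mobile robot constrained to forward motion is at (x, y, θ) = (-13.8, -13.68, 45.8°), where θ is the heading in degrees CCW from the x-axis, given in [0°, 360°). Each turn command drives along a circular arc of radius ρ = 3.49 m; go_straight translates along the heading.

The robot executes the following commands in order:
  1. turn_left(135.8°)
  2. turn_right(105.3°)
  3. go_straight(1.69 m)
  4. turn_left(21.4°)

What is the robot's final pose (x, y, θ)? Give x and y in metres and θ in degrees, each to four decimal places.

(-19.4195, -0.5070, 97.7000°)

set_pose: (x, y, θ) = (-13.8000, -13.6800, 45.8000°), ρ = 3.49
turn_left(135.8°): centre at ρ to the left, rotate +135.8° → (-16.3995, -7.7583, 181.6000°)
turn_right(105.3°): centre at ρ to the right, rotate −105.3° → (-19.8876, -3.4431, 76.3000°)
go_straight(1.69): x += 1.69·cos θ, y += 1.69·sin θ → (-19.4874, -1.8011, 76.3000°)
turn_left(21.4°): centre at ρ to the left, rotate +21.4° → (-19.4195, -0.5070, 97.7000°)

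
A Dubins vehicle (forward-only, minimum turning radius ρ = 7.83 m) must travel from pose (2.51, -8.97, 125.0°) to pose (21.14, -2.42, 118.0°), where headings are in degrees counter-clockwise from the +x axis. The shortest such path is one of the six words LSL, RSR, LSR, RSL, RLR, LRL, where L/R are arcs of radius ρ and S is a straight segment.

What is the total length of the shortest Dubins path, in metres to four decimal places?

67.8101 m

Let ψ = atan2(Δy, Δx) = atan2(6.55, 18.63) = 19.3708° be the start→goal bearing.
Normalize: d = |goal − start| / ρ = 19.747896/7.83 = 2.522081, α = (θ_start − ψ) mod 360° = 105.6292° = 1.843577 rad, β = (θ_goal − ψ) mod 360° = 98.6292° = 1.721404 rad.
Common terms: sin α = 0.963026, cos α = -0.269410, sin β = 0.988680, cos β = -0.150039, cos(α−β) = 0.992546, d² = 6.360894. Work in radians in the unit-radius frame; every candidate has L = ρ·(t + p + q).
LSL: p² = 2 + d² − 2cos(α−β) + 2d(sin α − sin β) = 6.246396; p = √p² = 2.499279; φ = atan2(cos β − cos α, d + sin α − sin β) = 0.047781 rad; t = (φ − α) mod 2π = 4.487389 rad, q = (β − φ) mod 2π = 1.673623 rad → L = 7.83·(4.487389 + 2.499279 + 1.673623) = 7.83·8.660291 = 67.810081 m
RSR: p² = 2 + d² − 2cos(α−β) + 2d(sin β − sin α) = 6.505207; p = √p² = 2.550531; φ = atan2(cos α − cos β, d − sin α + sin β) = -0.046820 rad; t = (α − φ) mod 2π = 1.890396 rad, q = (φ − β) mod 2π = 4.514962 rad → L = 7.83·(1.890396 + 2.550531 + 4.514962) = 7.83·8.955889 = 70.124612 m
LSR: p² = d² − 2 + 2cos(α−β) + 2d(sin α + sin β) = 16.190707; p = √p² = 4.023768; φ = atan2(−cos α − cos β, d + sin α + sin β) − atan2(−2, p) = 0.554766 rad; t = (φ − α) mod 2π = 4.994374 rad, q = (φ − β) mod 2π = 5.116547 rad → L = 7.83·(4.994374 + 4.023768 + 5.116547) = 7.83·14.134689 = 110.674618 m
RSL: p² = d² − 2 + 2cos(α−β) − 2d(sin α + sin β) = -3.498734 < 0 → infeasible
RLR: c = (6 − d² + 2cos(α−β) + 2d(sin α − sin β))/8 = 0.186849; p = 2π − arccos c = 4.900343 rad; φ = atan2(cos α − cos β, d − sin α + sin β) = -0.046820 rad; t = (α − φ + p/2) mod 2π = 4.340568 rad, q = (α − β − t + p) mod 2π = 0.681948 rad → L = 7.83·(4.340568 + 4.900343 + 0.681948) = 7.83·9.922859 = 77.695982 m
LRL: c = (6 − d² + 2cos(α−β) − 2d(sin α − sin β))/8 = 0.219201; p = 2π − arccos c = 4.933384 rad; φ = atan2(cos β − cos α, d + sin α − sin β) = 0.047781 rad; t = (φ − α + p/2) mod 2π = 0.670896 rad, q = (β − α − t + p) mod 2π = 4.140315 rad → L = 7.83·(0.670896 + 4.933384 + 4.140315) = 7.83·9.744595 = 76.300179 m
Shortest: LSL with L = 67.810081 m ≈ 67.8101 m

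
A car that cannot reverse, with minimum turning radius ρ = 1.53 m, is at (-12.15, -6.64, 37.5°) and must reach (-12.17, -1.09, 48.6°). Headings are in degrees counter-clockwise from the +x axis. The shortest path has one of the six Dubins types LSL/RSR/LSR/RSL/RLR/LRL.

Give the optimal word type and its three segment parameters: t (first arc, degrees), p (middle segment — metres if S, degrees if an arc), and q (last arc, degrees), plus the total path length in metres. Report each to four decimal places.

Let ψ = atan2(Δy, Δx) = atan2(5.55, -0.02) = 90.2065° be the start→goal bearing.
Normalize: d = |goal − start| / ρ = 5.550036/1.53 = 3.627475, α = (θ_start − ψ) mod 360° = 307.2935° = 5.363284 rad, β = (θ_goal − ψ) mod 360° = 318.3935° = 5.557015 rad.
Common terms: sin α = -0.795542, cos α = 0.605899, sin β = -0.664011, cos β = 0.747723, cos(α−β) = 0.981293, d² = 13.158571. Work in radians in the unit-radius frame; every candidate has L = ρ·(t + p + q).
LSL: p² = 2 + d² − 2cos(α−β) + 2d(sin α − sin β) = 12.241734; p = √p² = 3.498819; φ = atan2(cos β − cos α, d + sin α − sin β) = 0.040546 rad; t = (φ − α) mod 2π = 0.960448 rad, q = (β − φ) mod 2π = 5.516469 rad → L = 1.53·(0.960448 + 3.498819 + 5.516469) = 1.53·9.975736 = 15.262876 m
RSR: p² = 2 + d² − 2cos(α−β) + 2d(sin β − sin α) = 14.150239; p = √p² = 3.761680; φ = atan2(cos α − cos β, d − sin α + sin β) = -0.037711 rad; t = (α − φ) mod 2π = 5.400995 rad, q = (φ − β) mod 2π = 0.688459 rad → L = 1.53·(5.400995 + 3.761680 + 0.688459) = 1.53·9.851134 = 15.072235 m
LSR: p² = d² − 2 + 2cos(α−β) + 2d(sin α + sin β) = 2.532177; p = √p² = 1.591282; φ = atan2(−cos α − cos β, d + sin α + sin β) − atan2(−2, p) = 0.340561 rad; t = (φ − α) mod 2π = 1.260462 rad, q = (φ − β) mod 2π = 1.066731 rad → L = 1.53·(1.260462 + 1.591282 + 1.066731) = 1.53·3.918475 = 5.995266 m
RSL: p² = d² − 2 + 2cos(α−β) − 2d(sin α + sin β) = 23.710136; p = √p² = 4.869306; φ = atan2(cos α + cos β, d − sin α − sin β) − atan2(2, p) = -0.129661 rad; t = (α − φ) mod 2π = 5.492945 rad, q = (β − φ) mod 2π = 5.686676 rad → L = 1.53·(5.492945 + 4.869306 + 5.686676) = 1.53·16.048926 = 24.554857 m
RLR: c = (6 − d² + 2cos(α−β) + 2d(sin α − sin β))/8 = -0.768780; p = 2π − arccos c = 3.835458 rad; φ = atan2(cos α − cos β, d − sin α + sin β) = -0.037711 rad; t = (α − φ + p/2) mod 2π = 1.035539 rad, q = (α − β − t + p) mod 2π = 2.606188 rad → L = 1.53·(1.035539 + 3.835458 + 2.606188) = 1.53·7.477184 = 11.440092 m
LRL: c = (6 − d² + 2cos(α−β) − 2d(sin α − sin β))/8 = -0.530217; p = 2π − arccos c = 4.153533 rad; φ = atan2(cos β − cos α, d + sin α − sin β) = 0.040546 rad; t = (φ − α + p/2) mod 2π = 3.037214 rad, q = (β − α − t + p) mod 2π = 1.310050 rad → L = 1.53·(3.037214 + 4.153533 + 1.310050) = 1.53·8.500797 = 13.006220 m
Shortest: LSR with L = 5.995266 m ≈ 5.9953 m
Convert LSR to answer units (arcs ×180/π): t = 1.260462·180/π = 72.2192°, p = ρ·p = 1.53·1.591282 = 2.4347 m, q = 1.066731·180/π = 61.1192°, L = 5.9953 m.

LSR: t = 72.2192°, p = 2.4347 m, q = 61.1192°, L = 5.9953 m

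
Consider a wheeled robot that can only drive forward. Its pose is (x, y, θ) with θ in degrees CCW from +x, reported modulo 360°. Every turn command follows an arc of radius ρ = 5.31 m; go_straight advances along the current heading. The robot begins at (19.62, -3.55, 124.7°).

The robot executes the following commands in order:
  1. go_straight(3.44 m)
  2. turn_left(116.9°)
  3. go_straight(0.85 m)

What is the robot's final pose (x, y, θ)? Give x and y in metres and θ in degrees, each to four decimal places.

(8.2209, -1.9668, 241.6000°)

set_pose: (x, y, θ) = (19.6200, -3.5500, 124.7000°), ρ = 5.31
go_straight(3.44): x += 3.44·cos θ, y += 3.44·sin θ → (17.6617, -0.7218, 124.7000°)
turn_left(116.9°): centre at ρ to the left, rotate +116.9° → (8.6252, -1.2191, 241.6000°)
go_straight(0.85): x += 0.85·cos θ, y += 0.85·sin θ → (8.2209, -1.9668, 241.6000°)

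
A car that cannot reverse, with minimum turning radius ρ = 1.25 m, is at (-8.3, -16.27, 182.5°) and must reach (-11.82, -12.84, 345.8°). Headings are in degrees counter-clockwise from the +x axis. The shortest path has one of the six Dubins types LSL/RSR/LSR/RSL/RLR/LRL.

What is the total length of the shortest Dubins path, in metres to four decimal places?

8.1860 m

Let ψ = atan2(Δy, Δx) = atan2(3.43, -3.52) = 135.7419° be the start→goal bearing.
Normalize: d = |goal − start| / ρ = 4.914804/1.25 = 3.931843, α = (θ_start − ψ) mod 360° = 46.7581° = 0.816082 rad, β = (θ_goal − ψ) mod 360° = 210.0581° = 3.666205 rad.
Common terms: sin α = 0.728468, cos α = 0.685080, sin β = -0.500878, cos β = -0.865518, cos(α−β) = -0.957822, d² = 15.459392. Work in radians in the unit-radius frame; every candidate has L = ρ·(t + p + q).
LSL: p² = 2 + d² − 2cos(α−β) + 2d(sin α − sin β) = 29.042223; p = √p² = 5.389084; φ = atan2(cos β − cos α, d + sin α − sin β) = -0.291855 rad; t = (φ − α) mod 2π = 5.175248 rad, q = (β − φ) mod 2π = 3.958060 rad → L = 1.25·(5.175248 + 5.389084 + 3.958060) = 1.25·14.522392 = 18.152990 m
RSR: p² = 2 + d² − 2cos(α−β) + 2d(sin β − sin α) = 9.707851; p = √p² = 3.115742; φ = atan2(cos α − cos β, d − sin α + sin β) = 0.520906 rad; t = (α − φ) mod 2π = 0.295177 rad, q = (φ − β) mod 2π = 3.137886 rad → L = 1.25·(0.295177 + 3.115742 + 3.137886) = 1.25·6.548805 = 8.186006 m
LSR: p² = d² − 2 + 2cos(α−β) + 2d(sin α + sin β) = 13.333443; p = √p² = 3.651499; φ = atan2(−cos α − cos β, d + sin α + sin β) − atan2(−2, p) = 0.544444 rad; t = (φ − α) mod 2π = 6.011547 rad, q = (φ − β) mod 2π = 3.161425 rad → L = 1.25·(6.011547 + 3.651499 + 3.161425) = 1.25·12.824471 = 16.030588 m
RSL: p² = d² − 2 + 2cos(α−β) − 2d(sin α + sin β) = 9.754051; p = √p² = 3.123148; φ = atan2(cos α + cos β, d − sin α − sin β) − atan2(2, p) = -0.618255 rad; t = (α − φ) mod 2π = 1.434337 rad, q = (β − φ) mod 2π = 4.284460 rad → L = 1.25·(1.434337 + 3.123148 + 4.284460) = 1.25·8.841945 = 11.052431 m
RLR: c = (6 − d² + 2cos(α−β) + 2d(sin α − sin β))/8 = -0.213481; p = 2π − arccos c = 4.497252 rad; φ = atan2(cos α − cos β, d − sin α + sin β) = 0.520906 rad; t = (α − φ + p/2) mod 2π = 2.543803 rad, q = (α − β − t + p) mod 2π = 5.386512 rad → L = 1.25·(2.543803 + 4.497252 + 5.386512) = 1.25·12.427566 = 15.534458 m
LRL: c = (6 − d² + 2cos(α−β) − 2d(sin α − sin β))/8 = -2.630278, |c| > 1 → infeasible
Shortest: RSR with L = 8.186006 m ≈ 8.1860 m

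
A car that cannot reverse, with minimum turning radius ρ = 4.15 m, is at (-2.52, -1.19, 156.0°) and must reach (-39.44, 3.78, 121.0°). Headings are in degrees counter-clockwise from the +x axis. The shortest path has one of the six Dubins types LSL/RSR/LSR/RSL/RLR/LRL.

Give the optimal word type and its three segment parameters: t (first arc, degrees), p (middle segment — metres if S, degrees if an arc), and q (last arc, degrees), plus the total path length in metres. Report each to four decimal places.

Let ψ = atan2(Δy, Δx) = atan2(4.97, -36.92) = 172.3332° be the start→goal bearing.
Normalize: d = |goal − start| / ρ = 37.253017/4.15 = 8.976631, α = (θ_start − ψ) mod 360° = 343.6668° = 5.998117 rad, β = (θ_goal − ψ) mod 360° = 308.6668° = 5.387252 rad.
Common terms: sin α = -0.281223, cos α = 0.959643, sin β = -0.780793, cos β = 0.624790, cos(α−β) = 0.819152, d² = 80.579898. Work in radians in the unit-radius frame; every candidate has L = ρ·(t + p + q).
LSL: p² = 2 + d² − 2cos(α−β) + 2d(sin α − sin β) = 89.910501; p = √p² = 9.482115; φ = atan2(cos β − cos α, d + sin α − sin β) = -0.035321 rad; t = (φ − α) mod 2π = 0.249747 rad, q = (β − φ) mod 2π = 5.422573 rad → L = 4.15·(0.249747 + 9.482115 + 5.422573) = 4.15·15.154435 = 62.890905 m
RSR: p² = 2 + d² − 2cos(α−β) + 2d(sin β − sin α) = 71.972688; p = √p² = 8.483672; φ = atan2(cos α − cos β, d − sin α + sin β) = 0.039480 rad; t = (α − φ) mod 2π = 5.958637 rad, q = (φ − β) mod 2π = 0.935414 rad → L = 4.15·(5.958637 + 8.483672 + 0.935414) = 4.15·15.377722 = 63.817548 m
LSR: p² = d² − 2 + 2cos(α−β) + 2d(sin α + sin β) = 61.151565; p = √p² = 7.819947; φ = atan2(−cos α − cos β, d + sin α + sin β) − atan2(−2, p) = 0.052810 rad; t = (φ − α) mod 2π = 0.337878 rad, q = (φ − β) mod 2π = 0.948743 rad → L = 4.15·(0.337878 + 7.819947 + 0.948743) = 4.15·9.106568 = 37.792256 m
RSL: p² = d² − 2 + 2cos(α−β) − 2d(sin α + sin β) = 99.284840; p = √p² = 9.964178; φ = atan2(cos α + cos β, d − sin α − sin β) − atan2(2, p) = -0.041545 rad; t = (α − φ) mod 2π = 6.039662 rad, q = (β − φ) mod 2π = 5.428797 rad → L = 4.15·(6.039662 + 9.964178 + 5.428797) = 4.15·21.432637 = 88.945443 m
RLR: c = (6 − d² + 2cos(α−β) + 2d(sin α − sin β))/8 = -7.996586, |c| > 1 → infeasible
LRL: c = (6 − d² + 2cos(α−β) − 2d(sin α − sin β))/8 = -10.238813, |c| > 1 → infeasible
Shortest: LSR with L = 37.792256 m ≈ 37.7923 m
Convert LSR to answer units (arcs ×180/π): t = 0.337878·180/π = 19.3590°, p = ρ·p = 4.15·7.819947 = 32.4528 m, q = 0.948743·180/π = 54.3590°, L = 37.7923 m.

LSR: t = 19.3590°, p = 32.4528 m, q = 54.3590°, L = 37.7923 m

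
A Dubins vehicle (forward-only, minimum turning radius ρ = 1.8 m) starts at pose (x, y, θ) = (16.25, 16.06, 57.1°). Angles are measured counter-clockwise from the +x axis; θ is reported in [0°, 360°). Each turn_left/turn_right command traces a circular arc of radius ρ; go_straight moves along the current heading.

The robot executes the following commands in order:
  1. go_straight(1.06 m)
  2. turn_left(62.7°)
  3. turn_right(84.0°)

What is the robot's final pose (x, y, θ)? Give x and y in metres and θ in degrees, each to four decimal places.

(17.3855, 21.1767, 35.8000°)

set_pose: (x, y, θ) = (16.2500, 16.0600, 57.1000°), ρ = 1.8
go_straight(1.06): x += 1.06·cos θ, y += 1.06·sin θ → (16.8258, 16.9500, 57.1000°)
turn_left(62.7°): centre at ρ to the left, rotate +62.7° → (16.8764, 18.8223, 119.8000°)
turn_right(84.0°): centre at ρ to the right, rotate −84.0° → (17.3855, 21.1767, 35.8000°)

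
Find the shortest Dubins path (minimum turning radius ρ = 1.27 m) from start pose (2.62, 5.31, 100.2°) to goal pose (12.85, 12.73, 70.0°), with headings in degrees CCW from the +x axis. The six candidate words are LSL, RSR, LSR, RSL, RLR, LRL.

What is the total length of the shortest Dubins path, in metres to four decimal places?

13.0023 m

Let ψ = atan2(Δy, Δx) = atan2(7.42, 10.23) = 35.9540° be the start→goal bearing.
Normalize: d = |goal − start| / ρ = 12.637614/1.27 = 9.950878, α = (θ_start − ψ) mod 360° = 64.2460° = 1.121304 rad, β = (θ_goal − ψ) mod 360° = 34.0460° = 0.594214 rad.
Common terms: sin α = 0.900668, cos α = 0.434509, sin β = 0.559858, cos β = 0.828589, cos(α−β) = 0.864275, d² = 99.019964. Work in radians in the unit-radius frame; every candidate has L = ρ·(t + p + q).
LSL: p² = 2 + d² − 2cos(α−β) + 2d(sin α − sin β) = 106.074129; p = √p² = 10.299230; φ = atan2(cos β − cos α, d + sin α − sin β) = 0.038272 rad; t = (φ − α) mod 2π = 5.200154 rad, q = (β − φ) mod 2π = 0.555942 rad → L = 1.27·(5.200154 + 10.299230 + 0.555942) = 1.27·16.055325 = 20.390263 m
RSR: p² = 2 + d² − 2cos(α−β) + 2d(sin β − sin α) = 92.508700; p = √p² = 9.618144; φ = atan2(cos α − cos β, d − sin α + sin β) = -0.040984 rad; t = (α − φ) mod 2π = 1.162288 rad, q = (φ − β) mod 2π = 5.647987 rad → L = 1.27·(1.162288 + 9.618144 + 5.647987) = 1.27·16.428419 = 20.864092 m
LSR: p² = d² − 2 + 2cos(α−β) + 2d(sin α + sin β) = 127.815531; p = √p² = 11.305553; φ = atan2(−cos α − cos β, d + sin α + sin β) − atan2(−2, p) = 0.064854 rad; t = (φ − α) mod 2π = 5.226736 rad, q = (φ − β) mod 2π = 5.753825 rad → L = 1.27·(5.226736 + 11.305553 + 5.753825) = 1.27·22.286114 = 28.303365 m
RSL: p² = d² − 2 + 2cos(α−β) − 2d(sin α + sin β) = 69.681496; p = √p² = 8.347544; φ = atan2(cos α + cos β, d − sin α − sin β) − atan2(2, p) = -0.087473 rad; t = (α − φ) mod 2π = 1.208777 rad, q = (β − φ) mod 2π = 0.681687 rad → L = 1.27·(1.208777 + 8.347544 + 0.681687) = 1.27·10.238008 = 13.002271 m
RLR: c = (6 − d² + 2cos(α−β) + 2d(sin α − sin β))/8 = -10.563587, |c| > 1 → infeasible
LRL: c = (6 − d² + 2cos(α−β) − 2d(sin α − sin β))/8 = -12.259266, |c| > 1 → infeasible
Shortest: RSL with L = 13.002271 m ≈ 13.0023 m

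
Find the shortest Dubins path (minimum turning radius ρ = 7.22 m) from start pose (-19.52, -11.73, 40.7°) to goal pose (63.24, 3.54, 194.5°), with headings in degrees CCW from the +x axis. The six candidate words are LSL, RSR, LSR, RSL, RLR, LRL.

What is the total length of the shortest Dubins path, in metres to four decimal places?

Let ψ = atan2(Δy, Δx) = atan2(15.27, 82.76) = 10.4540° be the start→goal bearing.
Normalize: d = |goal − start| / ρ = 84.156940/7.22 = 11.656086, α = (θ_start − ψ) mod 360° = 30.2460° = 0.527892 rad, β = (θ_goal − ψ) mod 360° = 184.0460° = 3.212208 rad.
Common terms: sin α = 0.503713, cos α = 0.863871, sin β = -0.070557, cos β = -0.997508, cos(α−β) = -0.897258, d² = 135.864337. Work in radians in the unit-radius frame; every candidate has L = ρ·(t + p + q).
LSL: p² = 2 + d² − 2cos(α−β) + 2d(sin α − sin β) = 153.046329; p = √p² = 12.371189; φ = atan2(cos β − cos α, d + sin α − sin β) = -0.151034 rad; t = (φ − α) mod 2π = 5.604259 rad, q = (β − φ) mod 2π = 3.363242 rad → L = 7.22·(5.604259 + 12.371189 + 3.363242) = 7.22·21.338691 = 154.065350 m
RSR: p² = 2 + d² − 2cos(α−β) + 2d(sin β − sin α) = 126.271378; p = √p² = 11.237054; φ = atan2(cos α − cos β, d − sin α + sin β) = 0.166414 rad; t = (α − φ) mod 2π = 0.361478 rad, q = (φ − β) mod 2π = 3.237391 rad → L = 7.22·(0.361478 + 11.237054 + 3.237391) = 7.22·14.835923 = 107.115362 m
LSR: p² = d² − 2 + 2cos(α−β) + 2d(sin α + sin β) = 142.167637; p = √p² = 11.923407; φ = atan2(−cos α − cos β, d + sin α + sin β) − atan2(−2, p) = 0.177244 rad; t = (φ − α) mod 2π = 5.932538 rad, q = (φ − β) mod 2π = 3.248221 rad → L = 7.22·(5.932538 + 11.923407 + 3.248221) = 7.22·21.104166 = 152.372078 m
RSL: p² = d² − 2 + 2cos(α−β) − 2d(sin α + sin β) = 121.972004; p = √p² = 11.044094; φ = atan2(cos α + cos β, d − sin α − sin β) − atan2(2, p) = -0.191058 rad; t = (α − φ) mod 2π = 0.718949 rad, q = (β − φ) mod 2π = 3.403266 rad → L = 7.22·(0.718949 + 11.044094 + 3.403266) = 7.22·15.166309 = 109.500748 m
RLR: c = (6 − d² + 2cos(α−β) + 2d(sin α − sin β))/8 = -14.783922, |c| > 1 → infeasible
LRL: c = (6 − d² + 2cos(α−β) − 2d(sin α − sin β))/8 = -18.130791, |c| > 1 → infeasible
Shortest: RSR with L = 107.115362 m ≈ 107.1154 m

107.1154 m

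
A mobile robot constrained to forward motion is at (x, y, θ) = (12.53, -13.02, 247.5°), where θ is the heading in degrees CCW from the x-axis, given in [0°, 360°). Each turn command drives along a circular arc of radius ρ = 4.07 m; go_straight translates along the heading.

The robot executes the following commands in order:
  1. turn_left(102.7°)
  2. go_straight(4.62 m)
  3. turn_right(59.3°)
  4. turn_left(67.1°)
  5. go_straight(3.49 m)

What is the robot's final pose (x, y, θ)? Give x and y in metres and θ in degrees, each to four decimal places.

set_pose: (x, y, θ) = (12.5300, -13.0200, 247.5000°), ρ = 4.07
turn_left(102.7°): centre at ρ to the left, rotate +102.7° → (15.5974, -18.5881, 350.2000°)
go_straight(4.62): x += 4.62·cos θ, y += 4.62·sin θ → (20.1500, -19.3745, 350.2000°)
turn_right(59.3°): centre at ρ to the right, rotate −59.3° → (23.2595, -21.9332, 290.9000°)
turn_left(67.1°): centre at ρ to the left, rotate +67.1° → (26.9197, -24.5488, 358.0000°)
go_straight(3.49): x += 3.49·cos θ, y += 3.49·sin θ → (30.4075, -24.6706, 358.0000°)

(30.4075, -24.6706, 358.0000°)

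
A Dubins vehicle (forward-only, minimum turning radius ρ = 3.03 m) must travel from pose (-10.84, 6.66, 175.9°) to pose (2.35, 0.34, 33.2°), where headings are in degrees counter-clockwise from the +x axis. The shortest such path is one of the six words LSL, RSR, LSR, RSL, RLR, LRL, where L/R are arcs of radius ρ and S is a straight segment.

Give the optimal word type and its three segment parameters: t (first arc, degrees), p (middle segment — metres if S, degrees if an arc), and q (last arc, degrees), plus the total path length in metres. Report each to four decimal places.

LSL: t = 180.3870°, p = 11.7722 m, q = 36.9130°, L = 23.2638 m

Let ψ = atan2(Δy, Δx) = atan2(-6.32, 13.19) = -25.6015° be the start→goal bearing.
Normalize: d = |goal − start| / ρ = 14.625953/3.03 = 4.827047, α = (θ_start − ψ) mod 360° = 201.5015° = 3.516864 rad, β = (θ_goal − ψ) mod 360° = 58.8015° = 1.026279 rad.
Common terms: sin α = -0.366525, cos α = -0.930408, sin β = 0.855377, cos β = 0.518005, cos(α−β) = -0.795473, d² = 23.300384. Work in radians in the unit-radius frame; every candidate has L = ρ·(t + p + q).
LSL: p² = 2 + d² − 2cos(α−β) + 2d(sin α − sin β) = 15.094972; p = √p² = 3.885225; φ = atan2(cos β − cos α, d + sin α − sin β) = 0.382025 rad; t = (φ − α) mod 2π = 3.148347 rad, q = (β − φ) mod 2π = 0.644254 rad → L = 3.03·(3.148347 + 3.885225 + 0.644254) = 3.03·7.677825 = 23.263811 m
RSR: p² = 2 + d² − 2cos(α−β) + 2d(sin β − sin α) = 38.687690; p = √p² = 6.219943; φ = atan2(cos α − cos β, d − sin α + sin β) = -0.235024 rad; t = (α − φ) mod 2π = 3.751888 rad, q = (φ − β) mod 2π = 5.021883 rad → L = 3.03·(3.751888 + 6.219943 + 5.021883) = 3.03·14.993713 = 45.430951 m
LSR: p² = d² − 2 + 2cos(α−β) + 2d(sin α + sin β) = 24.428867; p = √p² = 4.942557; φ = atan2(−cos α − cos β, d + sin α + sin β) − atan2(−2, p) = 0.461932 rad; t = (φ − α) mod 2π = 3.228253 rad, q = (φ − β) mod 2π = 5.718838 rad → L = 3.03·(3.228253 + 4.942557 + 5.718838) = 3.03·13.889648 = 42.085633 m
RSL: p² = d² − 2 + 2cos(α−β) − 2d(sin α + sin β) = 14.990009; p = √p² = 3.871693; φ = atan2(cos α + cos β, d − sin α − sin β) − atan2(2, p) = -0.571594 rad; t = (α − φ) mod 2π = 4.088458 rad, q = (β − φ) mod 2π = 1.597873 rad → L = 3.03·(4.088458 + 3.871693 + 1.597873) = 3.03·9.558024 = 28.960812 m
RLR: c = (6 − d² + 2cos(α−β) + 2d(sin α − sin β))/8 = -3.835961, |c| > 1 → infeasible
LRL: c = (6 − d² + 2cos(α−β) − 2d(sin α − sin β))/8 = -0.886872; p = 2π − arccos c = 3.621860 rad; φ = atan2(cos β − cos α, d + sin α − sin β) = 0.382025 rad; t = (φ − α + p/2) mod 2π = 4.959277 rad, q = (β − α − t + p) mod 2π = 2.455184 rad → L = 3.03·(4.959277 + 3.621860 + 2.455184) = 3.03·11.036320 = 33.440049 m
Shortest: LSL with L = 23.263811 m ≈ 23.2638 m
Convert LSL to answer units (arcs ×180/π): t = 3.148347·180/π = 180.3870°, p = ρ·p = 3.03·3.885225 = 11.7722 m, q = 0.644254·180/π = 36.9130°, L = 23.2638 m.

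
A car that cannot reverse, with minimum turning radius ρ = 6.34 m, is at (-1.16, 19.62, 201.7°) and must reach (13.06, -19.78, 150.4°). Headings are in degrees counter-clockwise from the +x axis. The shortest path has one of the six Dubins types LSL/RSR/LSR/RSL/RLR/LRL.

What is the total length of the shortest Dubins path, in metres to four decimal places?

61.3627 m

Let ψ = atan2(Δy, Δx) = atan2(-39.40, 14.22) = -70.1548° be the start→goal bearing.
Normalize: d = |goal − start| / ρ = 41.887569/6.34 = 6.606872, α = (θ_start − ψ) mod 360° = 271.8548° = 4.744761 rad, β = (θ_goal − ψ) mod 360° = 220.5548° = 3.849407 rad.
Common terms: sin α = -0.999476, cos α = 0.032367, sin β = -0.650175, cos β = -0.759785, cos(α−β) = 0.625243, d² = 43.650758. Work in radians in the unit-radius frame; every candidate has L = ρ·(t + p + q).
LSL: p² = 2 + d² − 2cos(α−β) + 2d(sin α − sin β) = 39.784697; p = √p² = 6.307511; φ = atan2(cos β − cos α, d + sin α − sin β) = -0.125921 rad; t = (φ − α) mod 2π = 1.412503 rad, q = (β − φ) mod 2π = 3.975328 rad → L = 6.34·(1.412503 + 6.307511 + 3.975328) = 6.34·11.695343 = 74.148472 m
RSR: p² = 2 + d² − 2cos(α−β) + 2d(sin β − sin α) = 49.015848; p = √p² = 7.001132; φ = atan2(cos α − cos β, d − sin α + sin β) = 0.113389 rad; t = (α − φ) mod 2π = 4.631372 rad, q = (φ − β) mod 2π = 2.547167 rad → L = 6.34·(4.631372 + 7.001132 + 2.547167) = 6.34·14.179671 = 89.899115 m
LSR: p² = d² − 2 + 2cos(α−β) + 2d(sin α + sin β) = 21.103177; p = √p² = 4.593819; φ = atan2(−cos α − cos β, d + sin α + sin β) − atan2(−2, p) = 0.556318 rad; t = (φ − α) mod 2π = 2.094743 rad, q = (φ − β) mod 2π = 2.990096 rad → L = 6.34·(2.094743 + 4.593819 + 2.990096) = 6.34·9.678658 = 61.362695 m
RSL: p² = d² − 2 + 2cos(α−β) − 2d(sin α + sin β) = 64.699309; p = √p² = 8.043588; φ = atan2(cos α + cos β, d − sin α − sin β) − atan2(2, p) = -0.331579 rad; t = (α − φ) mod 2π = 5.076340 rad, q = (β − φ) mod 2π = 4.180986 rad → L = 6.34·(5.076340 + 8.043588 + 4.180986) = 6.34·17.300914 = 109.687792 m
RLR: c = (6 − d² + 2cos(α−β) + 2d(sin α − sin β))/8 = -5.126981, |c| > 1 → infeasible
LRL: c = (6 − d² + 2cos(α−β) − 2d(sin α − sin β))/8 = -3.973087, |c| > 1 → infeasible
Shortest: LSR with L = 61.362695 m ≈ 61.3627 m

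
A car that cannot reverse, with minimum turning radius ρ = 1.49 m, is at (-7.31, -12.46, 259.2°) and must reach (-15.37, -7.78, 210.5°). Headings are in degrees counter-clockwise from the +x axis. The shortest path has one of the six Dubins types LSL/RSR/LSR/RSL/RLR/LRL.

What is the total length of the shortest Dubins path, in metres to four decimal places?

11.6165 m

Let ψ = atan2(Δy, Δx) = atan2(4.68, -8.06) = 149.8586° be the start→goal bearing.
Normalize: d = |goal − start| / ρ = 9.320193/1.49 = 6.255163, α = (θ_start − ψ) mod 360° = 109.3414° = 1.908367 rad, β = (θ_goal − ψ) mod 360° = 60.6414° = 1.058392 rad.
Common terms: sin α = 0.943562, cos α = -0.331196, sin β = 0.871568, cos β = 0.490274, cos(α−β) = 0.660002, d² = 39.127066. Work in radians in the unit-radius frame; every candidate has L = ρ·(t + p + q).
LSL: p² = 2 + d² − 2cos(α−β) + 2d(sin α − sin β) = 40.707729; p = √p² = 6.380261; φ = atan2(cos β − cos α, d + sin α − sin β) = 0.129110 rad; t = (φ − α) mod 2π = 4.503928 rad, q = (β − φ) mod 2π = 0.929282 rad → L = 1.49·(4.503928 + 6.380261 + 0.929282) = 1.49·11.813471 = 17.602072 m
RSR: p² = 2 + d² − 2cos(α−β) + 2d(sin β − sin α) = 38.906397; p = √p² = 6.237499; φ = atan2(cos α − cos β, d − sin α + sin β) = -0.132082 rad; t = (α − φ) mod 2π = 2.040450 rad, q = (φ − β) mod 2π = 5.092711 rad → L = 1.49·(2.040450 + 6.237499 + 5.092711) = 1.49·13.370660 = 19.922283 m
LSR: p² = d² − 2 + 2cos(α−β) + 2d(sin α + sin β) = 61.154940; p = √p² = 7.820162; φ = atan2(−cos α − cos β, d + sin α + sin β) − atan2(−2, p) = 0.230673 rad; t = (φ − α) mod 2π = 4.605491 rad, q = (φ − β) mod 2π = 5.455467 rad → L = 1.49·(4.605491 + 7.820162 + 5.455467) = 1.49·17.881120 = 26.642870 m
RSL: p² = d² − 2 + 2cos(α−β) − 2d(sin α + sin β) = 15.739199; p = √p² = 3.967266; φ = atan2(cos α + cos β, d − sin α − sin β) − atan2(2, p) = -0.431130 rad; t = (α − φ) mod 2π = 2.339497 rad, q = (β − φ) mod 2π = 1.489522 rad → L = 1.49·(2.339497 + 3.967266 + 1.489522) = 1.49·7.796284 = 11.616464 m
RLR: c = (6 − d² + 2cos(α−β) + 2d(sin α − sin β))/8 = -3.863300, |c| > 1 → infeasible
LRL: c = (6 − d² + 2cos(α−β) − 2d(sin α − sin β))/8 = -4.088466, |c| > 1 → infeasible
Shortest: RSL with L = 11.616464 m ≈ 11.6165 m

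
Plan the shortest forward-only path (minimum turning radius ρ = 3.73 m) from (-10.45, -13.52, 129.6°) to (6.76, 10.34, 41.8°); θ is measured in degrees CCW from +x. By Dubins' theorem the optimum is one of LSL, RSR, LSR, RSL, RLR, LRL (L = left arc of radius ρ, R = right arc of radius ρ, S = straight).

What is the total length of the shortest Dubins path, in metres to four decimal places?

30.8702 m

Let ψ = atan2(Δy, Δx) = atan2(23.86, 17.21) = 54.1974° be the start→goal bearing.
Normalize: d = |goal − start| / ρ = 29.419104/3.73 = 7.887159, α = (θ_start − ψ) mod 360° = 75.4026° = 1.316023 rad, β = (θ_goal − ψ) mod 360° = 347.6026° = 6.066809 rad.
Common terms: sin α = 0.967720, cos α = 0.252026, sin β = -0.214692, cos β = 0.976682, cos(α−β) = 0.038388, d² = 62.207282. Work in radians in the unit-radius frame; every candidate has L = ρ·(t + p + q).
LSL: p² = 2 + d² − 2cos(α−β) + 2d(sin α − sin β) = 82.782251; p = √p² = 9.098475; φ = atan2(cos β − cos α, d + sin α − sin β) = 0.079730 rad; t = (φ − α) mod 2π = 5.046893 rad, q = (β − φ) mod 2π = 5.987079 rad → L = 3.73·(5.046893 + 9.098475 + 5.987079) = 3.73·20.132447 = 75.094026 m
RSR: p² = 2 + d² − 2cos(α−β) + 2d(sin β − sin α) = 45.478763; p = √p² = 6.743794; φ = atan2(cos α − cos β, d − sin α + sin β) = -0.107663 rad; t = (α − φ) mod 2π = 1.423686 rad, q = (φ − β) mod 2π = 0.108713 rad → L = 3.73·(1.423686 + 6.743794 + 0.108713) = 3.73·8.276193 = 30.870202 m
LSR: p² = d² − 2 + 2cos(α−β) + 2d(sin α + sin β) = 72.162576; p = √p² = 8.494856; φ = atan2(−cos α − cos β, d + sin α + sin β) − atan2(−2, p) = 0.089964 rad; t = (φ − α) mod 2π = 5.057127 rad, q = (φ − β) mod 2π = 0.306340 rad → L = 3.73·(5.057127 + 8.494856 + 0.306340) = 3.73·13.858323 = 51.691544 m
RSL: p² = d² − 2 + 2cos(α−β) − 2d(sin α + sin β) = 48.405540; p = √p² = 6.957409; φ = atan2(cos α + cos β, d − sin α − sin β) − atan2(2, p) = -0.109360 rad; t = (α − φ) mod 2π = 1.425383 rad, q = (β − φ) mod 2π = 6.176169 rad → L = 3.73·(1.425383 + 6.957409 + 6.176169) = 3.73·14.558961 = 54.304924 m
RLR: c = (6 − d² + 2cos(α−β) + 2d(sin α − sin β))/8 = -4.684845, |c| > 1 → infeasible
LRL: c = (6 − d² + 2cos(α−β) − 2d(sin α − sin β))/8 = -9.347781, |c| > 1 → infeasible
Shortest: RSR with L = 30.870202 m ≈ 30.8702 m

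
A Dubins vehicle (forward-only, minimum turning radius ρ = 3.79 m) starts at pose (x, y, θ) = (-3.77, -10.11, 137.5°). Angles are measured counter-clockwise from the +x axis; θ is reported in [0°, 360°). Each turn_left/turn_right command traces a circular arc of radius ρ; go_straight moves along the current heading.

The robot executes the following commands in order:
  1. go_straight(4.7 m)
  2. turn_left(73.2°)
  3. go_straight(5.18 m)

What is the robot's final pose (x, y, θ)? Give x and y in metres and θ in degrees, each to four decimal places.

(-16.1847, -9.1148, 210.7000°)

set_pose: (x, y, θ) = (-3.7700, -10.1100, 137.5000°), ρ = 3.79
go_straight(4.7): x += 4.7·cos θ, y += 4.7·sin θ → (-7.2352, -6.9347, 137.5000°)
turn_left(73.2°): centre at ρ to the left, rotate +73.2° → (-11.7306, -6.4702, 210.7000°)
go_straight(5.18): x += 5.18·cos θ, y += 5.18·sin θ → (-16.1847, -9.1148, 210.7000°)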